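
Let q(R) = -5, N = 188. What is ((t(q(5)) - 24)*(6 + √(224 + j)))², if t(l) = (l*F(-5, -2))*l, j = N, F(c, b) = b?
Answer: 2453248 + 131424*√103 ≈ 3.7871e+6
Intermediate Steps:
j = 188
t(l) = -2*l² (t(l) = (l*(-2))*l = (-2*l)*l = -2*l²)
((t(q(5)) - 24)*(6 + √(224 + j)))² = ((-2*(-5)² - 24)*(6 + √(224 + 188)))² = ((-2*25 - 24)*(6 + √412))² = ((-50 - 24)*(6 + 2*√103))² = (-74*(6 + 2*√103))² = (-444 - 148*√103)²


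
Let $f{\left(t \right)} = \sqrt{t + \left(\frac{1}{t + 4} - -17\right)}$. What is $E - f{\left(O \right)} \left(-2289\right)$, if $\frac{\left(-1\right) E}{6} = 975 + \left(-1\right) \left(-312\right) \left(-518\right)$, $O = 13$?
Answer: $963846 + \frac{2289 \sqrt{8687}}{17} \approx 9.764 \cdot 10^{5}$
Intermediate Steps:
$E = 963846$ ($E = - 6 \left(975 + \left(-1\right) \left(-312\right) \left(-518\right)\right) = - 6 \left(975 + 312 \left(-518\right)\right) = - 6 \left(975 - 161616\right) = \left(-6\right) \left(-160641\right) = 963846$)
$f{\left(t \right)} = \sqrt{17 + t + \frac{1}{4 + t}}$ ($f{\left(t \right)} = \sqrt{t + \left(\frac{1}{4 + t} + 17\right)} = \sqrt{t + \left(17 + \frac{1}{4 + t}\right)} = \sqrt{17 + t + \frac{1}{4 + t}}$)
$E - f{\left(O \right)} \left(-2289\right) = 963846 - \sqrt{\frac{1 + \left(4 + 13\right) \left(17 + 13\right)}{4 + 13}} \left(-2289\right) = 963846 - \sqrt{\frac{1 + 17 \cdot 30}{17}} \left(-2289\right) = 963846 - \sqrt{\frac{1 + 510}{17}} \left(-2289\right) = 963846 - \sqrt{\frac{1}{17} \cdot 511} \left(-2289\right) = 963846 - \sqrt{\frac{511}{17}} \left(-2289\right) = 963846 - \frac{\sqrt{8687}}{17} \left(-2289\right) = 963846 - - \frac{2289 \sqrt{8687}}{17} = 963846 + \frac{2289 \sqrt{8687}}{17}$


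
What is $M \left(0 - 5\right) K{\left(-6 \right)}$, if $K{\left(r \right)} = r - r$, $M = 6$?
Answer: $0$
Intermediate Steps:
$K{\left(r \right)} = 0$
$M \left(0 - 5\right) K{\left(-6 \right)} = 6 \left(0 - 5\right) 0 = 6 \left(-5\right) 0 = \left(-30\right) 0 = 0$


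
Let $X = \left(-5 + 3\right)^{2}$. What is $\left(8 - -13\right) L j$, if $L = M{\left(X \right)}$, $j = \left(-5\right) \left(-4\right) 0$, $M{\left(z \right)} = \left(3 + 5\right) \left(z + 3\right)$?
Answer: $0$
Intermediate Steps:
$X = 4$ ($X = \left(-2\right)^{2} = 4$)
$M{\left(z \right)} = 24 + 8 z$ ($M{\left(z \right)} = 8 \left(3 + z\right) = 24 + 8 z$)
$j = 0$ ($j = 20 \cdot 0 = 0$)
$L = 56$ ($L = 24 + 8 \cdot 4 = 24 + 32 = 56$)
$\left(8 - -13\right) L j = \left(8 - -13\right) 56 \cdot 0 = \left(8 + 13\right) 56 \cdot 0 = 21 \cdot 56 \cdot 0 = 1176 \cdot 0 = 0$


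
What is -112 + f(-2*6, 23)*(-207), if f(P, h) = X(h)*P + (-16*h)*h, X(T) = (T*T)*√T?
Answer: 1751936 + 1314036*√23 ≈ 8.0538e+6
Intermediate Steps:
X(T) = T^(5/2) (X(T) = T²*√T = T^(5/2))
f(P, h) = -16*h² + P*h^(5/2) (f(P, h) = h^(5/2)*P + (-16*h)*h = P*h^(5/2) - 16*h² = -16*h² + P*h^(5/2))
-112 + f(-2*6, 23)*(-207) = -112 + (-16*23² + (-2*6)*23^(5/2))*(-207) = -112 + (-16*529 - 6348*√23)*(-207) = -112 + (-8464 - 6348*√23)*(-207) = -112 + (1752048 + 1314036*√23) = 1751936 + 1314036*√23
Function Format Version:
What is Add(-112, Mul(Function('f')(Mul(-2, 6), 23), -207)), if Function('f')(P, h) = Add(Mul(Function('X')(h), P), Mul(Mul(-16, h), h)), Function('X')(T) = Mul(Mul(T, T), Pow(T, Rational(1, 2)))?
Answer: Add(1751936, Mul(1314036, Pow(23, Rational(1, 2)))) ≈ 8.0538e+6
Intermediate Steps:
Function('X')(T) = Pow(T, Rational(5, 2)) (Function('X')(T) = Mul(Pow(T, 2), Pow(T, Rational(1, 2))) = Pow(T, Rational(5, 2)))
Function('f')(P, h) = Add(Mul(-16, Pow(h, 2)), Mul(P, Pow(h, Rational(5, 2)))) (Function('f')(P, h) = Add(Mul(Pow(h, Rational(5, 2)), P), Mul(Mul(-16, h), h)) = Add(Mul(P, Pow(h, Rational(5, 2))), Mul(-16, Pow(h, 2))) = Add(Mul(-16, Pow(h, 2)), Mul(P, Pow(h, Rational(5, 2)))))
Add(-112, Mul(Function('f')(Mul(-2, 6), 23), -207)) = Add(-112, Mul(Add(Mul(-16, Pow(23, 2)), Mul(Mul(-2, 6), Pow(23, Rational(5, 2)))), -207)) = Add(-112, Mul(Add(Mul(-16, 529), Mul(-12, Mul(529, Pow(23, Rational(1, 2))))), -207)) = Add(-112, Mul(Add(-8464, Mul(-6348, Pow(23, Rational(1, 2)))), -207)) = Add(-112, Add(1752048, Mul(1314036, Pow(23, Rational(1, 2))))) = Add(1751936, Mul(1314036, Pow(23, Rational(1, 2))))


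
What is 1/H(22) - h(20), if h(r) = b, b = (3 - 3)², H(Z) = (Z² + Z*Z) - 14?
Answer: 1/954 ≈ 0.0010482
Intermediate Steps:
H(Z) = -14 + 2*Z² (H(Z) = (Z² + Z²) - 14 = 2*Z² - 14 = -14 + 2*Z²)
b = 0 (b = 0² = 0)
h(r) = 0
1/H(22) - h(20) = 1/(-14 + 2*22²) - 1*0 = 1/(-14 + 2*484) + 0 = 1/(-14 + 968) + 0 = 1/954 + 0 = 1/954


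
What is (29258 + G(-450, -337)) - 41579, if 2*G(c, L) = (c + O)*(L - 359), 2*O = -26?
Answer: 148803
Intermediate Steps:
O = -13 (O = (1/2)*(-26) = -13)
G(c, L) = (-359 + L)*(-13 + c)/2 (G(c, L) = ((c - 13)*(L - 359))/2 = ((-13 + c)*(-359 + L))/2 = ((-359 + L)*(-13 + c))/2 = (-359 + L)*(-13 + c)/2)
(29258 + G(-450, -337)) - 41579 = (29258 + (4667/2 - 359/2*(-450) - 13/2*(-337) + (1/2)*(-337)*(-450))) - 41579 = (29258 + (4667/2 + 80775 + 4381/2 + 75825)) - 41579 = (29258 + 161124) - 41579 = 190382 - 41579 = 148803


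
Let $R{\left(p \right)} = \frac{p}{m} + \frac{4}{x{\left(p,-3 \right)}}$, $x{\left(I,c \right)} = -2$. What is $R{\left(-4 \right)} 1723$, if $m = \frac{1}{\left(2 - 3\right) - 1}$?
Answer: $10338$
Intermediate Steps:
$m = - \frac{1}{2}$ ($m = \frac{1}{\left(2 - 3\right) - 1} = \frac{1}{-1 - 1} = \frac{1}{-2} = - \frac{1}{2} \approx -0.5$)
$R{\left(p \right)} = -2 - 2 p$ ($R{\left(p \right)} = \frac{p}{- \frac{1}{2}} + \frac{4}{-2} = p \left(-2\right) + 4 \left(- \frac{1}{2}\right) = - 2 p - 2 = -2 - 2 p$)
$R{\left(-4 \right)} 1723 = \left(-2 - -8\right) 1723 = \left(-2 + 8\right) 1723 = 6 \cdot 1723 = 10338$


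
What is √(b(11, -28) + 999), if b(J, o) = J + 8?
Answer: √1018 ≈ 31.906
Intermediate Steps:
b(J, o) = 8 + J
√(b(11, -28) + 999) = √((8 + 11) + 999) = √(19 + 999) = √1018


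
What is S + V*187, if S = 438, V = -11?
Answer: -1619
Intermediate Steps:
S + V*187 = 438 - 11*187 = 438 - 2057 = -1619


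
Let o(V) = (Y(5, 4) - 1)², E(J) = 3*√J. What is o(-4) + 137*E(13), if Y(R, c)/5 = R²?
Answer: 15376 + 411*√13 ≈ 16858.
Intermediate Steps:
Y(R, c) = 5*R²
o(V) = 15376 (o(V) = (5*5² - 1)² = (5*25 - 1)² = (125 - 1)² = 124² = 15376)
o(-4) + 137*E(13) = 15376 + 137*(3*√13) = 15376 + 411*√13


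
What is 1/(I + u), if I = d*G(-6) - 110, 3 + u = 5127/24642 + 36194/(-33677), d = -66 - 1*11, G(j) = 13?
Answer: -276622878/308397629615 ≈ -0.00089697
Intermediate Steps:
d = -77 (d = -66 - 11 = -77)
u = -1069612157/276622878 (u = -3 + (5127/24642 + 36194/(-33677)) = -3 + (5127*(1/24642) + 36194*(-1/33677)) = -3 + (1709/8214 - 36194/33677) = -3 - 239743523/276622878 = -1069612157/276622878 ≈ -3.8667)
I = -1111 (I = -77*13 - 110 = -1001 - 110 = -1111)
1/(I + u) = 1/(-1111 - 1069612157/276622878) = 1/(-308397629615/276622878) = -276622878/308397629615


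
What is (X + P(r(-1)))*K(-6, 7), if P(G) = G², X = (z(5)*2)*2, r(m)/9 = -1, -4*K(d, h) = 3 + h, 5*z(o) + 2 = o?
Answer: -417/2 ≈ -208.50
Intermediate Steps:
z(o) = -⅖ + o/5
K(d, h) = -¾ - h/4 (K(d, h) = -(3 + h)/4 = -¾ - h/4)
r(m) = -9 (r(m) = 9*(-1) = -9)
X = 12/5 (X = ((-⅖ + (⅕)*5)*2)*2 = ((-⅖ + 1)*2)*2 = ((⅗)*2)*2 = (6/5)*2 = 12/5 ≈ 2.4000)
(X + P(r(-1)))*K(-6, 7) = (12/5 + (-9)²)*(-¾ - ¼*7) = (12/5 + 81)*(-¾ - 7/4) = (417/5)*(-5/2) = -417/2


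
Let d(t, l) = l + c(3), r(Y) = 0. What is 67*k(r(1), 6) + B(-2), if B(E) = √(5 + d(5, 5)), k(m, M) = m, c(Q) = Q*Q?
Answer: √19 ≈ 4.3589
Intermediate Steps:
c(Q) = Q²
d(t, l) = 9 + l (d(t, l) = l + 3² = l + 9 = 9 + l)
B(E) = √19 (B(E) = √(5 + (9 + 5)) = √(5 + 14) = √19)
67*k(r(1), 6) + B(-2) = 67*0 + √19 = 0 + √19 = √19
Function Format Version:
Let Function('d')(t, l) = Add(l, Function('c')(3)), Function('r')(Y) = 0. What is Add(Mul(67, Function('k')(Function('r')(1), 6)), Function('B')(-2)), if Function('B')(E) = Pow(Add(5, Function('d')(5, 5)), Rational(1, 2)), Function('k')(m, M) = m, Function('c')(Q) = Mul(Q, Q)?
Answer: Pow(19, Rational(1, 2)) ≈ 4.3589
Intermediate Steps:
Function('c')(Q) = Pow(Q, 2)
Function('d')(t, l) = Add(9, l) (Function('d')(t, l) = Add(l, Pow(3, 2)) = Add(l, 9) = Add(9, l))
Function('B')(E) = Pow(19, Rational(1, 2)) (Function('B')(E) = Pow(Add(5, Add(9, 5)), Rational(1, 2)) = Pow(Add(5, 14), Rational(1, 2)) = Pow(19, Rational(1, 2)))
Add(Mul(67, Function('k')(Function('r')(1), 6)), Function('B')(-2)) = Add(Mul(67, 0), Pow(19, Rational(1, 2))) = Add(0, Pow(19, Rational(1, 2))) = Pow(19, Rational(1, 2))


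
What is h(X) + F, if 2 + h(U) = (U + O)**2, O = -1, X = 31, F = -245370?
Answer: -244472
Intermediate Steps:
h(U) = -2 + (-1 + U)**2 (h(U) = -2 + (U - 1)**2 = -2 + (-1 + U)**2)
h(X) + F = (-2 + (-1 + 31)**2) - 245370 = (-2 + 30**2) - 245370 = (-2 + 900) - 245370 = 898 - 245370 = -244472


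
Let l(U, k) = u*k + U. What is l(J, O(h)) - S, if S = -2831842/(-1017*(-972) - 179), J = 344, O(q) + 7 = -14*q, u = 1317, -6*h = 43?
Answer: 121830189922/988345 ≈ 1.2327e+5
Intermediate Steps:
h = -43/6 (h = -⅙*43 = -43/6 ≈ -7.1667)
O(q) = -7 - 14*q
l(U, k) = U + 1317*k (l(U, k) = 1317*k + U = U + 1317*k)
S = -2831842/988345 (S = -2831842/(988524 - 179) = -2831842/988345 ≈ -2.8652)
l(J, O(h)) - S = (344 + 1317*(-7 - 14*(-43/6))) - 1*(-2831842/988345) = (344 + 1317*(-7 + 301/3)) + 2831842/988345 = (344 + 1317*(280/3)) + 2831842/988345 = (344 + 122920) + 2831842/988345 = 123264 + 2831842/988345 = 121830189922/988345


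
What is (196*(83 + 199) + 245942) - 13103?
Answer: 288111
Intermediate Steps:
(196*(83 + 199) + 245942) - 13103 = (196*282 + 245942) - 13103 = (55272 + 245942) - 13103 = 301214 - 13103 = 288111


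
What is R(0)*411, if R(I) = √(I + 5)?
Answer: 411*√5 ≈ 919.02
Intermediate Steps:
R(I) = √(5 + I)
R(0)*411 = √(5 + 0)*411 = √5*411 = 411*√5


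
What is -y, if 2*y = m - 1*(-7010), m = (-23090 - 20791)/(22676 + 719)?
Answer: -163955069/46790 ≈ -3504.1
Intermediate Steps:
m = -43881/23395 ≈ -1.8757
y = 163955069/46790 (y = (-43881/23395 - 1*(-7010))/2 = (-43881/23395 + 7010)/2 = (½)*(163955069/23395) = 163955069/46790 ≈ 3504.1)
-y = -1*163955069/46790 = -163955069/46790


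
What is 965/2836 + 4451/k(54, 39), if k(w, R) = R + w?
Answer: 12712781/263748 ≈ 48.201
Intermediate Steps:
965/2836 + 4451/k(54, 39) = 965/2836 + 4451/(39 + 54) = 965*(1/2836) + 4451/93 = 965/2836 + 4451*(1/93) = 965/2836 + 4451/93 = 12712781/263748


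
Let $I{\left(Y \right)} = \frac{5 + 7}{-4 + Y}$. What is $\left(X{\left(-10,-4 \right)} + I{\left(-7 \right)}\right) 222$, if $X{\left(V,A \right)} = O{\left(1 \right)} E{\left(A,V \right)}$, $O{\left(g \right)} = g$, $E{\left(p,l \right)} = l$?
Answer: $- \frac{27084}{11} \approx -2462.2$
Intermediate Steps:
$I{\left(Y \right)} = \frac{12}{-4 + Y}$
$X{\left(V,A \right)} = V$ ($X{\left(V,A \right)} = 1 V = V$)
$\left(X{\left(-10,-4 \right)} + I{\left(-7 \right)}\right) 222 = \left(-10 + \frac{12}{-4 - 7}\right) 222 = \left(-10 + \frac{12}{-11}\right) 222 = \left(-10 + 12 \left(- \frac{1}{11}\right)\right) 222 = \left(-10 - \frac{12}{11}\right) 222 = \left(- \frac{122}{11}\right) 222 = - \frac{27084}{11}$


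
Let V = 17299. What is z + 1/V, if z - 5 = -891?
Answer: -15326913/17299 ≈ -886.00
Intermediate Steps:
z = -886 (z = 5 - 891 = -886)
z + 1/V = -886 + 1/17299 = -15326913/17299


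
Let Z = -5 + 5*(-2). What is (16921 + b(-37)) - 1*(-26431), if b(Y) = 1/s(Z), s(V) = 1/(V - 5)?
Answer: 43332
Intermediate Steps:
Z = -15 (Z = -5 - 10 = -15)
s(V) = 1/(-5 + V)
b(Y) = -20 (b(Y) = 1/(1/(-5 - 15)) = 1/(1/(-20)) = 1/(-1/20) = -20)
(16921 + b(-37)) - 1*(-26431) = (16921 - 20) - 1*(-26431) = 16901 + 26431 = 43332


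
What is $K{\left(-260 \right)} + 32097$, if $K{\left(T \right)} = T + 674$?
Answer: $32511$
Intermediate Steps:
$K{\left(T \right)} = 674 + T$
$K{\left(-260 \right)} + 32097 = \left(674 - 260\right) + 32097 = 414 + 32097 = 32511$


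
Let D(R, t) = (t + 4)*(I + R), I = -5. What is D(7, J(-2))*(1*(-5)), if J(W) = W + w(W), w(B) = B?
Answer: 0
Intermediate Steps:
J(W) = 2*W (J(W) = W + W = 2*W)
D(R, t) = (-5 + R)*(4 + t) (D(R, t) = (t + 4)*(-5 + R) = (4 + t)*(-5 + R) = (-5 + R)*(4 + t))
D(7, J(-2))*(1*(-5)) = (-20 - 10*(-2) + 4*7 + 7*(2*(-2)))*(1*(-5)) = (-20 - 5*(-4) + 28 + 7*(-4))*(-5) = (-20 + 20 + 28 - 28)*(-5) = 0*(-5) = 0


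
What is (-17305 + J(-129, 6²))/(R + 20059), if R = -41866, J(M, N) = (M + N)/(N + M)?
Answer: 5768/7269 ≈ 0.79351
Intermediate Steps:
J(M, N) = 1 (J(M, N) = (M + N)/(M + N) = 1)
(-17305 + J(-129, 6²))/(R + 20059) = (-17305 + 1)/(-41866 + 20059) = -17304/(-21807) = -17304*(-1/21807) = 5768/7269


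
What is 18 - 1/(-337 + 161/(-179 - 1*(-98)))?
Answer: 494325/27458 ≈ 18.003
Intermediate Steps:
18 - 1/(-337 + 161/(-179 - 1*(-98))) = 18 - 1/(-337 + 161/(-179 + 98)) = 18 - 1/(-337 + 161/(-81)) = 18 - 1/(-337 + 161*(-1/81)) = 18 - 1/(-337 - 161/81) = 18 - 1/(-27458/81) = 18 - 1*(-81/27458) = 18 + 81/27458 = 494325/27458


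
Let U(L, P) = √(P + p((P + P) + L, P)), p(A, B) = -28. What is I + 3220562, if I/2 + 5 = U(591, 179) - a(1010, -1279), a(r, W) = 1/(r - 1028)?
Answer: 28984969/9 + 2*√151 ≈ 3.2206e+6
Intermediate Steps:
a(r, W) = 1/(-1028 + r)
U(L, P) = √(-28 + P) (U(L, P) = √(P - 28) = √(-28 + P))
I = -89/9 + 2*√151 (I = -10 + 2*(√(-28 + 179) - 1/(-1028 + 1010)) = -10 + 2*(√151 - 1/(-18)) = -10 + 2*(√151 - 1*(-1/18)) = -10 + 2*(√151 + 1/18) = -10 + 2*(1/18 + √151) = -10 + (⅑ + 2*√151) = -89/9 + 2*√151 ≈ 14.688)
I + 3220562 = (-89/9 + 2*√151) + 3220562 = 28984969/9 + 2*√151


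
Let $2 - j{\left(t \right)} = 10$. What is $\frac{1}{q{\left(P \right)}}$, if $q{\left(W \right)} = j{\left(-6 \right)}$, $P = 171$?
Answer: $- \frac{1}{8} \approx -0.125$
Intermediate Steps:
$j{\left(t \right)} = -8$ ($j{\left(t \right)} = 2 - 10 = -8$)
$q{\left(W \right)} = -8$
$\frac{1}{q{\left(P \right)}} = \frac{1}{-8} = - \frac{1}{8}$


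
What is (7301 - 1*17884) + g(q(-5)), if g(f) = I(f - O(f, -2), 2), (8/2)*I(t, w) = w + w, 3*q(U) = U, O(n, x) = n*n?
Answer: -10582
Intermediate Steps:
O(n, x) = n²
q(U) = U/3
I(t, w) = w/2 (I(t, w) = (w + w)/4 = (2*w)/4 = w/2)
g(f) = 1 (g(f) = (½)*2 = 1)
(7301 - 1*17884) + g(q(-5)) = (7301 - 1*17884) + 1 = (7301 - 17884) + 1 = -10583 + 1 = -10582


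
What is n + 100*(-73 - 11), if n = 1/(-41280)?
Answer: -346752001/41280 ≈ -8400.0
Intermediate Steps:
n = -1/41280 ≈ -2.4225e-5
n + 100*(-73 - 11) = -1/41280 + 100*(-73 - 11) = -1/41280 + 100*(-84) = -1/41280 - 8400 = -346752001/41280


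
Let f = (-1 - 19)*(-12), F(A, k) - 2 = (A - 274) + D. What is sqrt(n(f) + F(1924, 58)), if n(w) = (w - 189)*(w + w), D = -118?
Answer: sqrt(26014) ≈ 161.29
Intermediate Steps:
F(A, k) = -390 + A (F(A, k) = 2 + ((A - 274) - 118) = 2 + ((-274 + A) - 118) = 2 + (-392 + A) = -390 + A)
f = 240 (f = -20*(-12) = 240)
n(w) = 2*w*(-189 + w) (n(w) = (-189 + w)*(2*w) = 2*w*(-189 + w))
sqrt(n(f) + F(1924, 58)) = sqrt(2*240*(-189 + 240) + (-390 + 1924)) = sqrt(2*240*51 + 1534) = sqrt(24480 + 1534) = sqrt(26014)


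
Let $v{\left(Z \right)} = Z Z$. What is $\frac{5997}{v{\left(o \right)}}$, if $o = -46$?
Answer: $\frac{5997}{2116} \approx 2.8341$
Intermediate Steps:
$v{\left(Z \right)} = Z^{2}$
$\frac{5997}{v{\left(o \right)}} = \frac{5997}{\left(-46\right)^{2}} = \frac{5997}{2116}$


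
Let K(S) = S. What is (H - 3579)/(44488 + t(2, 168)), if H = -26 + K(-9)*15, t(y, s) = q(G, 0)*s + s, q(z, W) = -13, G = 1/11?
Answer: -935/10618 ≈ -0.088058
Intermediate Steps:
G = 1/11 ≈ 0.090909
t(y, s) = -12*s (t(y, s) = -13*s + s = -12*s)
H = -161 (H = -26 - 9*15 = -26 - 135 = -161)
(H - 3579)/(44488 + t(2, 168)) = (-161 - 3579)/(44488 - 12*168) = -3740/(44488 - 2016) = -3740/42472 = -3740*1/42472 = -935/10618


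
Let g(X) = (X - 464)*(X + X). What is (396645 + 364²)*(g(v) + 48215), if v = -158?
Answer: 129516255147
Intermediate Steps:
g(X) = 2*X*(-464 + X) (g(X) = (-464 + X)*(2*X) = 2*X*(-464 + X))
(396645 + 364²)*(g(v) + 48215) = (396645 + 364²)*(2*(-158)*(-464 - 158) + 48215) = (396645 + 132496)*(2*(-158)*(-622) + 48215) = 529141*(196552 + 48215) = 529141*244767 = 129516255147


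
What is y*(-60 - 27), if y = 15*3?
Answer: -3915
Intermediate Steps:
y = 45
y*(-60 - 27) = 45*(-60 - 27) = 45*(-87) = -3915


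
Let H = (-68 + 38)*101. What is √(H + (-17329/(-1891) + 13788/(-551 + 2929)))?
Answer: I*√15860473815365/72529 ≈ 54.909*I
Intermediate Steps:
H = -3030 (H = -30*101 = -3030)
√(H + (-17329/(-1891) + 13788/(-551 + 2929))) = √(-3030 + (-17329/(-1891) + 13788/(-551 + 2929))) = √(-3030 + (-17329*(-1/1891) + 13788/2378)) = √(-3030 + (559/61 + 13788*(1/2378))) = √(-3030 + (559/61 + 6894/1189)) = √(-3030 + 1085185/72529) = √(-218677685/72529) = I*√15860473815365/72529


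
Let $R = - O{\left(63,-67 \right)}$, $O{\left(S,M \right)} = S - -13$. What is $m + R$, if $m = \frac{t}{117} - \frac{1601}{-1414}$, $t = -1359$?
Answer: $- \frac{1589733}{18382} \approx -86.483$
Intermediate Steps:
$m = - \frac{192701}{18382}$ ($m = - \frac{1359}{117} - \frac{1601}{-1414} = \left(-1359\right) \frac{1}{117} - - \frac{1601}{1414} = - \frac{151}{13} + \frac{1601}{1414} = - \frac{192701}{18382} \approx -10.483$)
$O{\left(S,M \right)} = 13 + S$ ($O{\left(S,M \right)} = S + 13 = 13 + S$)
$R = -76$ ($R = - (13 + 63) = \left(-1\right) 76 = -76$)
$m + R = - \frac{192701}{18382} - 76 = - \frac{1589733}{18382}$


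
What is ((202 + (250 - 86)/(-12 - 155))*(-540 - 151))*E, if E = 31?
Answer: -719102970/167 ≈ -4.3060e+6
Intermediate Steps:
((202 + (250 - 86)/(-12 - 155))*(-540 - 151))*E = ((202 + (250 - 86)/(-12 - 155))*(-540 - 151))*31 = ((202 + 164/(-167))*(-691))*31 = ((202 + 164*(-1/167))*(-691))*31 = ((202 - 164/167)*(-691))*31 = ((33570/167)*(-691))*31 = -23196870/167*31 = -719102970/167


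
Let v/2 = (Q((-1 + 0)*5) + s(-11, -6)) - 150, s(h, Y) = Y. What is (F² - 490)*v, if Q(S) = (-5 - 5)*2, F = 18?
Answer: 58432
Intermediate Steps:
Q(S) = -20 (Q(S) = -10*2 = -20)
v = -352 (v = 2*((-20 - 6) - 150) = 2*(-26 - 150) = 2*(-176) = -352)
(F² - 490)*v = (18² - 490)*(-352) = (324 - 490)*(-352) = -166*(-352) = 58432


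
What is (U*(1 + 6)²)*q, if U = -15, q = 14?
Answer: -10290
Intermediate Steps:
(U*(1 + 6)²)*q = -15*(1 + 6)²*14 = -15*7²*14 = -15*49*14 = -735*14 = -10290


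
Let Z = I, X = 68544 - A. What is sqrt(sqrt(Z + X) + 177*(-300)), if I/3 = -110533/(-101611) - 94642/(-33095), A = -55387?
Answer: sqrt(-600483036058251371527500 + 3362816045*sqrt(1401611570326796225772370))/3362816045 ≈ 229.67*I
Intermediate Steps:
I = 39824273691/3362816045 (I = 3*(-110533/(-101611) - 94642/(-33095)) = 3*(-110533*(-1/101611) - 94642*(-1/33095)) = 3*(110533/101611 + 94642/33095) = 3*(13274757897/3362816045) = 39824273691/3362816045 ≈ 11.843)
X = 123931 (X = 68544 - 1*(-55387) = 68544 + 55387 = 123931)
Z = 39824273691/3362816045 ≈ 11.843
sqrt(sqrt(Z + X) + 177*(-300)) = sqrt(sqrt(39824273691/3362816045 + 123931) + 177*(-300)) = sqrt(sqrt(416796979546586/3362816045) - 53100) = sqrt(sqrt(1401611570326796225772370)/3362816045 - 53100) = sqrt(-53100 + sqrt(1401611570326796225772370)/3362816045)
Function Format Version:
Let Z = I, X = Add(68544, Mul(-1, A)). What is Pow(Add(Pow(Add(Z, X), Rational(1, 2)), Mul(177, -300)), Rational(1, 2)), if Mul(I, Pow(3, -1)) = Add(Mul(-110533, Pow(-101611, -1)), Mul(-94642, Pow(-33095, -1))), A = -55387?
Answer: Mul(Rational(1, 3362816045), Pow(Add(-600483036058251371527500, Mul(3362816045, Pow(1401611570326796225772370, Rational(1, 2)))), Rational(1, 2))) ≈ Mul(229.67, I)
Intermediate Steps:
I = Rational(39824273691, 3362816045) (I = Mul(3, Add(Mul(-110533, Pow(-101611, -1)), Mul(-94642, Pow(-33095, -1)))) = Mul(3, Add(Mul(-110533, Rational(-1, 101611)), Mul(-94642, Rational(-1, 33095)))) = Mul(3, Add(Rational(110533, 101611), Rational(94642, 33095))) = Mul(3, Rational(13274757897, 3362816045)) = Rational(39824273691, 3362816045) ≈ 11.843)
X = 123931 (X = Add(68544, Mul(-1, -55387)) = Add(68544, 55387) = 123931)
Z = Rational(39824273691, 3362816045) ≈ 11.843
Pow(Add(Pow(Add(Z, X), Rational(1, 2)), Mul(177, -300)), Rational(1, 2)) = Pow(Add(Pow(Add(Rational(39824273691, 3362816045), 123931), Rational(1, 2)), Mul(177, -300)), Rational(1, 2)) = Pow(Add(Pow(Rational(416796979546586, 3362816045), Rational(1, 2)), -53100), Rational(1, 2)) = Pow(Add(Mul(Rational(1, 3362816045), Pow(1401611570326796225772370, Rational(1, 2))), -53100), Rational(1, 2)) = Pow(Add(-53100, Mul(Rational(1, 3362816045), Pow(1401611570326796225772370, Rational(1, 2)))), Rational(1, 2))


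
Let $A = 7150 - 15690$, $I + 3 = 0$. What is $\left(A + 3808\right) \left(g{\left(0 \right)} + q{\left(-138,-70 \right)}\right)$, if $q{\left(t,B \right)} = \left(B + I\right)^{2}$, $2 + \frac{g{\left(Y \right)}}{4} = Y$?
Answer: $-25178972$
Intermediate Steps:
$I = -3$ ($I = -3 + 0 = -3$)
$g{\left(Y \right)} = -8 + 4 Y$
$q{\left(t,B \right)} = \left(-3 + B\right)^{2}$ ($q{\left(t,B \right)} = \left(B - 3\right)^{2} = \left(-3 + B\right)^{2}$)
$A = -8540$ ($A = 7150 - 15690 = -8540$)
$\left(A + 3808\right) \left(g{\left(0 \right)} + q{\left(-138,-70 \right)}\right) = \left(-8540 + 3808\right) \left(\left(-8 + 4 \cdot 0\right) + \left(-3 - 70\right)^{2}\right) = - 4732 \left(\left(-8 + 0\right) + \left(-73\right)^{2}\right) = - 4732 \left(-8 + 5329\right) = \left(-4732\right) 5321 = -25178972$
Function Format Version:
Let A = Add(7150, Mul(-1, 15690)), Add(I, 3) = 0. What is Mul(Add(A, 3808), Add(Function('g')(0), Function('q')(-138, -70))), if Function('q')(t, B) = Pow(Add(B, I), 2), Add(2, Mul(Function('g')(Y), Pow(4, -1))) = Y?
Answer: -25178972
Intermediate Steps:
I = -3 (I = Add(-3, 0) = -3)
Function('g')(Y) = Add(-8, Mul(4, Y))
Function('q')(t, B) = Pow(Add(-3, B), 2) (Function('q')(t, B) = Pow(Add(B, -3), 2) = Pow(Add(-3, B), 2))
A = -8540 (A = Add(7150, -15690) = -8540)
Mul(Add(A, 3808), Add(Function('g')(0), Function('q')(-138, -70))) = Mul(Add(-8540, 3808), Add(Add(-8, Mul(4, 0)), Pow(Add(-3, -70), 2))) = Mul(-4732, Add(Add(-8, 0), Pow(-73, 2))) = Mul(-4732, Add(-8, 5329)) = Mul(-4732, 5321) = -25178972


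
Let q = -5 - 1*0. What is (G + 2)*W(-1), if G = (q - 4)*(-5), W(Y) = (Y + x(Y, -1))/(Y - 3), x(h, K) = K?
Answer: 47/2 ≈ 23.500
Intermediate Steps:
q = -5 (q = -5 + 0 = -5)
W(Y) = (-1 + Y)/(-3 + Y) (W(Y) = (Y - 1)/(Y - 3) = (-1 + Y)/(-3 + Y))
G = 45 (G = (-5 - 4)*(-5) = -9*(-5) = 45)
(G + 2)*W(-1) = (45 + 2)*((-1 - 1)/(-3 - 1)) = 47*(-2/(-4)) = 47*(-¼*(-2)) = 47*(½) = 47/2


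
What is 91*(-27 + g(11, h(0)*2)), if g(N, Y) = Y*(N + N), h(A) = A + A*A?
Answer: -2457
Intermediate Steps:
h(A) = A + A²
g(N, Y) = 2*N*Y (g(N, Y) = Y*(2*N) = 2*N*Y)
91*(-27 + g(11, h(0)*2)) = 91*(-27 + 2*11*((0*(1 + 0))*2)) = 91*(-27 + 2*11*((0*1)*2)) = 91*(-27 + 2*11*(0*2)) = 91*(-27 + 2*11*0) = 91*(-27 + 0) = 91*(-27) = -2457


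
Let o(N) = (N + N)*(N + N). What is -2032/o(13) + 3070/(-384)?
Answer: -356951/32448 ≈ -11.001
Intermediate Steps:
o(N) = 4*N² (o(N) = (2*N)*(2*N) = 4*N²)
-2032/o(13) + 3070/(-384) = -2032/(4*13²) + 3070/(-384) = -2032/(4*169) + 3070*(-1/384) = -2032/676 - 1535/192 = -2032*1/676 - 1535/192 = -508/169 - 1535/192 = -356951/32448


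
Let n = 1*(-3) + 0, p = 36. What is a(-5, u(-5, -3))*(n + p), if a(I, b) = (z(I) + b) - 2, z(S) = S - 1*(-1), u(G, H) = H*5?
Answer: -693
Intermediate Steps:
u(G, H) = 5*H
z(S) = 1 + S (z(S) = S + 1 = 1 + S)
n = -3 (n = -3 + 0 = -3)
a(I, b) = -1 + I + b (a(I, b) = ((1 + I) + b) - 2 = (1 + I + b) - 2 = -1 + I + b)
a(-5, u(-5, -3))*(n + p) = (-1 - 5 + 5*(-3))*(-3 + 36) = (-1 - 5 - 15)*33 = -21*33 = -693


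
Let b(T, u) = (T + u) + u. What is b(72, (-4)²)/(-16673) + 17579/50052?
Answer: 287889259/834516996 ≈ 0.34498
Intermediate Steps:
b(T, u) = T + 2*u
b(72, (-4)²)/(-16673) + 17579/50052 = (72 + 2*(-4)²)/(-16673) + 17579/50052 = (72 + 2*16)*(-1/16673) + 17579*(1/50052) = (72 + 32)*(-1/16673) + 17579/50052 = 104*(-1/16673) + 17579/50052 = -104/16673 + 17579/50052 = 287889259/834516996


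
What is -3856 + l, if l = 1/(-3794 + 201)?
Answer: -13854609/3593 ≈ -3856.0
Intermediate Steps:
l = -1/3593 (l = 1/(-3593) = -1/3593 ≈ -0.00027832)
-3856 + l = -3856 - 1/3593 = -13854609/3593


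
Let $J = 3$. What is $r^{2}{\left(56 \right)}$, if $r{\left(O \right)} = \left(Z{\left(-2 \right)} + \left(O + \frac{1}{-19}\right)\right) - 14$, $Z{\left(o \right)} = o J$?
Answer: $\frac{466489}{361} \approx 1292.2$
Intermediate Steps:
$Z{\left(o \right)} = 3 o$ ($Z{\left(o \right)} = o 3 = 3 o$)
$r{\left(O \right)} = - \frac{381}{19} + O$ ($r{\left(O \right)} = \left(3 \left(-2\right) + \left(O + \frac{1}{-19}\right)\right) - 14 = \left(-6 + \left(O - \frac{1}{19}\right)\right) - 14 = \left(-6 + \left(- \frac{1}{19} + O\right)\right) - 14 = \left(- \frac{115}{19} + O\right) - 14 = - \frac{381}{19} + O$)
$r^{2}{\left(56 \right)} = \left(- \frac{381}{19} + 56\right)^{2} = \left(\frac{683}{19}\right)^{2} = \frac{466489}{361}$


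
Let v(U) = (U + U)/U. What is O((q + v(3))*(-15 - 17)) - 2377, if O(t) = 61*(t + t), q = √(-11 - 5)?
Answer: -10185 - 15616*I ≈ -10185.0 - 15616.0*I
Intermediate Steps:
q = 4*I (q = √(-16) = 4*I ≈ 4.0*I)
v(U) = 2 (v(U) = (2*U)/U = 2)
O(t) = 122*t (O(t) = 61*(2*t) = 122*t)
O((q + v(3))*(-15 - 17)) - 2377 = 122*((4*I + 2)*(-15 - 17)) - 2377 = 122*((2 + 4*I)*(-32)) - 2377 = 122*(-64 - 128*I) - 2377 = (-7808 - 15616*I) - 2377 = -10185 - 15616*I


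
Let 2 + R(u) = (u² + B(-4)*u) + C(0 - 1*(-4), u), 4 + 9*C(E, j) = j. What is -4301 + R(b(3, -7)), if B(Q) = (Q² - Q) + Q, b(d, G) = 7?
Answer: -12425/3 ≈ -4141.7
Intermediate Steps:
C(E, j) = -4/9 + j/9
B(Q) = Q²
R(u) = -22/9 + u² + 145*u/9 (R(u) = -2 + ((u² + (-4)²*u) + (-4/9 + u/9)) = -2 + ((u² + 16*u) + (-4/9 + u/9)) = -2 + (-4/9 + u² + 145*u/9) = -22/9 + u² + 145*u/9)
-4301 + R(b(3, -7)) = -4301 + (-22/9 + 7² + (145/9)*7) = -4301 + (-22/9 + 49 + 1015/9) = -4301 + 478/3 = -12425/3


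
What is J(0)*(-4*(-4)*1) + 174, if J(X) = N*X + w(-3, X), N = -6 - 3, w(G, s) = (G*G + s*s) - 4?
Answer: 254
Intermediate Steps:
w(G, s) = -4 + G**2 + s**2 (w(G, s) = (G**2 + s**2) - 4 = -4 + G**2 + s**2)
N = -9
J(X) = 5 + X**2 - 9*X (J(X) = -9*X + (-4 + (-3)**2 + X**2) = -9*X + (-4 + 9 + X**2) = -9*X + (5 + X**2) = 5 + X**2 - 9*X)
J(0)*(-4*(-4)*1) + 174 = (5 + 0**2 - 9*0)*(-4*(-4)*1) + 174 = (5 + 0 + 0)*(16*1) + 174 = 5*16 + 174 = 80 + 174 = 254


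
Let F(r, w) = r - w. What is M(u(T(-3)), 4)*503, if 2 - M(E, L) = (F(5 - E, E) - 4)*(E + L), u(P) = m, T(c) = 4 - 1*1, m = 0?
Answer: -1006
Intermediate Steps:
T(c) = 3 (T(c) = 4 - 1 = 3)
u(P) = 0
M(E, L) = 2 - (1 - 2*E)*(E + L) (M(E, L) = 2 - (((5 - E) - E) - 4)*(E + L) = 2 - ((5 - 2*E) - 4)*(E + L) = 2 - (1 - 2*E)*(E + L))
M(u(T(-3)), 4)*503 = (2 - 1*0 - 1*4 + 2*0² + 2*0*4)*503 = (2 + 0 - 4 + 2*0 + 0)*503 = (2 + 0 - 4 + 0 + 0)*503 = -2*503 = -1006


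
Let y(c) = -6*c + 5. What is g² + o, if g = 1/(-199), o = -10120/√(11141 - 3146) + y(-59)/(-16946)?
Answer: -14199813/671078546 - 2024*√7995/1599 ≈ -113.20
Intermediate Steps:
y(c) = 5 - 6*c
o = -359/16946 - 2024*√7995/1599 (o = -10120/√(11141 - 3146) + (5 - 6*(-59))/(-16946) = -10120*√7995/7995 + (5 + 354)*(-1/16946) = -2024*√7995/1599 + 359*(-1/16946) = -2024*√7995/1599 - 359/16946 = -359/16946 - 2024*√7995/1599 ≈ -113.20)
g = -1/199 ≈ -0.0050251
g² + o = (-1/199)² + (-359/16946 - 2024*√7995/1599) = 1/39601 + (-359/16946 - 2024*√7995/1599) = -14199813/671078546 - 2024*√7995/1599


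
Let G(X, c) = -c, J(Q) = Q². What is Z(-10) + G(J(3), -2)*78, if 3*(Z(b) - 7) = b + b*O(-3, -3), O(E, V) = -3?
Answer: 509/3 ≈ 169.67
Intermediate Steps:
Z(b) = 7 - 2*b/3 (Z(b) = 7 + (b + b*(-3))/3 = 7 + (b - 3*b)/3 = 7 + (-2*b)/3 = 7 - 2*b/3)
Z(-10) + G(J(3), -2)*78 = (7 - ⅔*(-10)) - 1*(-2)*78 = (7 + 20/3) + 2*78 = 41/3 + 156 = 509/3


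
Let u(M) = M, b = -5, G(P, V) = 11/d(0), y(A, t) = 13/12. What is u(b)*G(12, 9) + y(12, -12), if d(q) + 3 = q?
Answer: 233/12 ≈ 19.417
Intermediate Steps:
y(A, t) = 13/12 (y(A, t) = 13*(1/12) = 13/12)
d(q) = -3 + q
G(P, V) = -11/3 (G(P, V) = 11/(-3 + 0) = 11/(-3) = 11*(-⅓) = -11/3)
u(b)*G(12, 9) + y(12, -12) = -5*(-11/3) + 13/12 = 55/3 + 13/12 = 233/12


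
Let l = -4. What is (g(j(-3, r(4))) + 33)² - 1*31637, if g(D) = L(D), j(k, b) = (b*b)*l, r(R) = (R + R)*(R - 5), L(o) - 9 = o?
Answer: 14159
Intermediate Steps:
L(o) = 9 + o
r(R) = 2*R*(-5 + R) (r(R) = (2*R)*(-5 + R) = 2*R*(-5 + R))
j(k, b) = -4*b² (j(k, b) = (b*b)*(-4) = b²*(-4) = -4*b²)
g(D) = 9 + D
(g(j(-3, r(4))) + 33)² - 1*31637 = ((9 - 4*64*(-5 + 4)²) + 33)² - 1*31637 = ((9 - 4*(2*4*(-1))²) + 33)² - 31637 = ((9 - 4*(-8)²) + 33)² - 31637 = ((9 - 4*64) + 33)² - 31637 = ((9 - 256) + 33)² - 31637 = (-247 + 33)² - 31637 = (-214)² - 31637 = 45796 - 31637 = 14159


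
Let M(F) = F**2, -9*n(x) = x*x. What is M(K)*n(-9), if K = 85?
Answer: -65025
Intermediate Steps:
n(x) = -x**2/9 (n(x) = -x*x/9 = -x**2/9)
M(K)*n(-9) = 85**2*(-1/9*(-9)**2) = 7225*(-1/9*81) = 7225*(-9) = -65025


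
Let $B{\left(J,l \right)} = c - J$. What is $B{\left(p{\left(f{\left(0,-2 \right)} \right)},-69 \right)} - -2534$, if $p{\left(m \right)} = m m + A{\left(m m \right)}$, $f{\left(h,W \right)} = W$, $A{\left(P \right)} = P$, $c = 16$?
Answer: $2542$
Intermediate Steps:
$p{\left(m \right)} = 2 m^{2}$ ($p{\left(m \right)} = m m + m m = m^{2} + m^{2} = 2 m^{2}$)
$B{\left(J,l \right)} = 16 - J$
$B{\left(p{\left(f{\left(0,-2 \right)} \right)},-69 \right)} - -2534 = \left(16 - 2 \left(-2\right)^{2}\right) - -2534 = \left(16 - 2 \cdot 4\right) + 2534 = \left(16 - 8\right) + 2534 = 8 + 2534 = 2542$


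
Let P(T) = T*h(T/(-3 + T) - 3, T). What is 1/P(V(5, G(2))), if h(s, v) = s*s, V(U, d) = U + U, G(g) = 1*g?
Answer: 49/1210 ≈ 0.040496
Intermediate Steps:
G(g) = g
V(U, d) = 2*U
h(s, v) = s**2
P(T) = T*(-3 + T/(-3 + T))**2 (P(T) = T*(T/(-3 + T) - 3)**2 = T*(-3 + T/(-3 + T))**2)
1/P(V(5, G(2))) = 1/((2*5)*(-9 + 2*(2*5))**2/(-3 + 2*5)**2) = 1/(10*(-9 + 2*10)**2/(-3 + 10)**2) = 1/(10*(-9 + 20)**2/7**2) = 1/(10*11**2*(1/49)) = 1/(10*121*(1/49)) = 1/(1210/49) = 49/1210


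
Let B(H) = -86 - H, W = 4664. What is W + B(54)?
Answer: 4524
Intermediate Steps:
W + B(54) = 4664 + (-86 - 1*54) = 4664 + (-86 - 54) = 4664 - 140 = 4524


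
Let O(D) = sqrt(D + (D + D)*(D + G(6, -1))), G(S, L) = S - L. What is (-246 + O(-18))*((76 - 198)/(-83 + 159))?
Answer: 7503/19 - 183*sqrt(42)/38 ≈ 363.69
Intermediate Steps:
O(D) = sqrt(D + 2*D*(7 + D)) (O(D) = sqrt(D + (D + D)*(D + (6 - 1*(-1)))) = sqrt(D + (2*D)*(D + (6 + 1))) = sqrt(D + (2*D)*(D + 7)) = sqrt(D + (2*D)*(7 + D)) = sqrt(D + 2*D*(7 + D)))
(-246 + O(-18))*((76 - 198)/(-83 + 159)) = (-246 + sqrt(-18*(15 + 2*(-18))))*((76 - 198)/(-83 + 159)) = (-246 + sqrt(-18*(15 - 36)))*(-122/76) = (-246 + sqrt(-18*(-21)))*(-122*1/76) = (-246 + sqrt(378))*(-61/38) = (-246 + 3*sqrt(42))*(-61/38) = 7503/19 - 183*sqrt(42)/38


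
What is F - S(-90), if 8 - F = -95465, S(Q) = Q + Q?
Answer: 95653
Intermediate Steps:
S(Q) = 2*Q
F = 95473 (F = 8 - 1*(-95465) = 8 + 95465 = 95473)
F - S(-90) = 95473 - 2*(-90) = 95473 - 1*(-180) = 95473 + 180 = 95653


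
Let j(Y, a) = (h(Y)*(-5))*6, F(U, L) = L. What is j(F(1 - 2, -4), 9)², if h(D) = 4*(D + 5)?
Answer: 14400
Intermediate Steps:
h(D) = 20 + 4*D (h(D) = 4*(5 + D) = 20 + 4*D)
j(Y, a) = -600 - 120*Y (j(Y, a) = ((20 + 4*Y)*(-5))*6 = (-100 - 20*Y)*6 = -600 - 120*Y)
j(F(1 - 2, -4), 9)² = (-600 - 120*(-4))² = (-600 + 480)² = (-120)² = 14400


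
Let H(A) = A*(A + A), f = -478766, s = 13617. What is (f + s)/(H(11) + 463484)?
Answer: -465149/463726 ≈ -1.0031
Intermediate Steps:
H(A) = 2*A² (H(A) = A*(2*A) = 2*A²)
(f + s)/(H(11) + 463484) = (-478766 + 13617)/(2*11² + 463484) = -465149/(2*121 + 463484) = -465149/(242 + 463484) = -465149/463726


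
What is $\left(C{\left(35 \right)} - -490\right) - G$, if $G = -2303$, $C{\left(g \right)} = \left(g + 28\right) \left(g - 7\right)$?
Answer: $4557$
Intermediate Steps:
$C{\left(g \right)} = \left(-7 + g\right) \left(28 + g\right)$ ($C{\left(g \right)} = \left(28 + g\right) \left(-7 + g\right) = \left(-7 + g\right) \left(28 + g\right)$)
$\left(C{\left(35 \right)} - -490\right) - G = \left(\left(-196 + 35^{2} + 21 \cdot 35\right) - -490\right) - -2303 = \left(\left(-196 + 1225 + 735\right) + 490\right) + 2303 = \left(1764 + 490\right) + 2303 = 2254 + 2303 = 4557$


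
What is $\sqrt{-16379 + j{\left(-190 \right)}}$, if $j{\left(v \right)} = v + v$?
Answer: $i \sqrt{16759} \approx 129.46 i$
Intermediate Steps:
$j{\left(v \right)} = 2 v$
$\sqrt{-16379 + j{\left(-190 \right)}} = \sqrt{-16379 + 2 \left(-190\right)} = \sqrt{-16379 - 380} = \sqrt{-16759} = i \sqrt{16759}$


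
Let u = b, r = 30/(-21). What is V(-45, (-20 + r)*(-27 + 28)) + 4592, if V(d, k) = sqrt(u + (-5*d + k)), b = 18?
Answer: 4592 + sqrt(10857)/7 ≈ 4606.9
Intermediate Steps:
r = -10/7 (r = 30*(-1/21) = -10/7 ≈ -1.4286)
u = 18
V(d, k) = sqrt(18 + k - 5*d) (V(d, k) = sqrt(18 + (-5*d + k)) = sqrt(18 + (k - 5*d)) = sqrt(18 + k - 5*d))
V(-45, (-20 + r)*(-27 + 28)) + 4592 = sqrt(18 + (-20 - 10/7)*(-27 + 28) - 5*(-45)) + 4592 = sqrt(18 - 150/7*1 + 225) + 4592 = sqrt(18 - 150/7 + 225) + 4592 = sqrt(1551/7) + 4592 = sqrt(10857)/7 + 4592 = 4592 + sqrt(10857)/7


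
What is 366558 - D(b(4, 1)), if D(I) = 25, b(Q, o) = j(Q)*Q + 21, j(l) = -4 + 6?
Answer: 366533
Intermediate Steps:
j(l) = 2
b(Q, o) = 21 + 2*Q (b(Q, o) = 2*Q + 21 = 21 + 2*Q)
366558 - D(b(4, 1)) = 366558 - 1*25 = 366558 - 25 = 366533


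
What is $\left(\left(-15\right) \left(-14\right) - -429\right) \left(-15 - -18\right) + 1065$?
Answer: $2982$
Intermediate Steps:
$\left(\left(-15\right) \left(-14\right) - -429\right) \left(-15 - -18\right) + 1065 = \left(210 + 429\right) \left(-15 + 18\right) + 1065 = 639 \cdot 3 + 1065 = 1917 + 1065 = 2982$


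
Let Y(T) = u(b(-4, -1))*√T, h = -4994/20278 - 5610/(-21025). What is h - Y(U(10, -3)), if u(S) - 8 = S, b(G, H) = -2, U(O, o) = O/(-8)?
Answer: 876073/42634495 - 3*I*√5 ≈ 0.020548 - 6.7082*I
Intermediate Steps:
U(O, o) = -O/8 (U(O, o) = O*(-⅛) = -O/8)
u(S) = 8 + S
h = 876073/42634495 (h = -4994*1/20278 - 5610*(-1/21025) = -2497/10139 + 1122/4205 = 876073/42634495 ≈ 0.020548)
Y(T) = 6*√T (Y(T) = (8 - 2)*√T = 6*√T)
h - Y(U(10, -3)) = 876073/42634495 - 6*√(-⅛*10) = 876073/42634495 - 6*√(-5/4) = 876073/42634495 - 6*I*√5/2 = 876073/42634495 - 3*I*√5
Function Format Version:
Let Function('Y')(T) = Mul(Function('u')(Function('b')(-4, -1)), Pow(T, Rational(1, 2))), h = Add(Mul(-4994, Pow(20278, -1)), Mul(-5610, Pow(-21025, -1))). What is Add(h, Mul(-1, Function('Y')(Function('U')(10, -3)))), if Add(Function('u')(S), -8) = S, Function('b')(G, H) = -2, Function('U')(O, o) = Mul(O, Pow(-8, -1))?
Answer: Add(Rational(876073, 42634495), Mul(-3, I, Pow(5, Rational(1, 2)))) ≈ Add(0.020548, Mul(-6.7082, I))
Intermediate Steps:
Function('U')(O, o) = Mul(Rational(-1, 8), O) (Function('U')(O, o) = Mul(O, Rational(-1, 8)) = Mul(Rational(-1, 8), O))
Function('u')(S) = Add(8, S)
h = Rational(876073, 42634495) (h = Add(Mul(-4994, Rational(1, 20278)), Mul(-5610, Rational(-1, 21025))) = Add(Rational(-2497, 10139), Rational(1122, 4205)) = Rational(876073, 42634495) ≈ 0.020548)
Function('Y')(T) = Mul(6, Pow(T, Rational(1, 2))) (Function('Y')(T) = Mul(Add(8, -2), Pow(T, Rational(1, 2))) = Mul(6, Pow(T, Rational(1, 2))))
Add(h, Mul(-1, Function('Y')(Function('U')(10, -3)))) = Add(Rational(876073, 42634495), Mul(-1, Mul(6, Pow(Mul(Rational(-1, 8), 10), Rational(1, 2))))) = Add(Rational(876073, 42634495), Mul(-1, Mul(6, Pow(Rational(-5, 4), Rational(1, 2))))) = Add(Rational(876073, 42634495), Mul(-1, Mul(6, Mul(Rational(1, 2), I, Pow(5, Rational(1, 2)))))) = Add(Rational(876073, 42634495), Mul(-1, Mul(3, I, Pow(5, Rational(1, 2))))) = Add(Rational(876073, 42634495), Mul(-3, I, Pow(5, Rational(1, 2))))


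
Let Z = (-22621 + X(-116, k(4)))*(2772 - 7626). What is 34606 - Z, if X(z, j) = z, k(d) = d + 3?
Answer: -110330792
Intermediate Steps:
k(d) = 3 + d
Z = 110365398 (Z = (-22621 - 116)*(2772 - 7626) = -22737*(-4854) = 110365398)
34606 - Z = 34606 - 1*110365398 = 34606 - 110365398 = -110330792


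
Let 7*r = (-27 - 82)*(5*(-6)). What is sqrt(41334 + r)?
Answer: 48*sqrt(889)/7 ≈ 204.45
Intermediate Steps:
r = 3270/7 (r = ((-27 - 82)*(5*(-6)))/7 = (-109*(-30))/7 = (1/7)*3270 = 3270/7 ≈ 467.14)
sqrt(41334 + r) = sqrt(41334 + 3270/7) = sqrt(292608/7) = 48*sqrt(889)/7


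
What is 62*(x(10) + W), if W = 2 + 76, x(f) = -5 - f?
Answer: 3906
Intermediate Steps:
W = 78
62*(x(10) + W) = 62*((-5 - 1*10) + 78) = 62*((-5 - 10) + 78) = 62*(-15 + 78) = 62*63 = 3906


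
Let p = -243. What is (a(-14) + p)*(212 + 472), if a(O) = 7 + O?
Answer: -171000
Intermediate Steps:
(a(-14) + p)*(212 + 472) = ((7 - 14) - 243)*(212 + 472) = (-7 - 243)*684 = -250*684 = -171000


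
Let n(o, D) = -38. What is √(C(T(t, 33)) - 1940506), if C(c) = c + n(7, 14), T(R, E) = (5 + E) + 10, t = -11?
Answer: 4*I*√121281 ≈ 1393.0*I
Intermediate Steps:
T(R, E) = 15 + E
C(c) = -38 + c (C(c) = c - 38 = -38 + c)
√(C(T(t, 33)) - 1940506) = √((-38 + (15 + 33)) - 1940506) = √((-38 + 48) - 1940506) = √(10 - 1940506) = √(-1940496) = 4*I*√121281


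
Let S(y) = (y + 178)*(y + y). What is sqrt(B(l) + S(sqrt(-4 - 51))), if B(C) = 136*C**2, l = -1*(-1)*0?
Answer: 55**(1/4)*sqrt(-2*sqrt(55) + 356*I) ≈ 35.584 + 37.098*I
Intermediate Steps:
S(y) = 2*y*(178 + y) (S(y) = (178 + y)*(2*y) = 2*y*(178 + y))
l = 0 (l = 1*0 = 0)
sqrt(B(l) + S(sqrt(-4 - 51))) = sqrt(136*0**2 + 2*sqrt(-4 - 51)*(178 + sqrt(-4 - 51))) = sqrt(136*0 + 2*sqrt(-55)*(178 + sqrt(-55))) = sqrt(0 + 2*(I*sqrt(55))*(178 + I*sqrt(55))) = sqrt(0 + 2*I*sqrt(55)*(178 + I*sqrt(55))) = sqrt(2*I*sqrt(55)*(178 + I*sqrt(55))) = sqrt(2)*55**(1/4)*sqrt(I*(178 + I*sqrt(55)))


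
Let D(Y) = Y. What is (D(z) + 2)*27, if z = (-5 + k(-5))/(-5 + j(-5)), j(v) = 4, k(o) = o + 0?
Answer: 324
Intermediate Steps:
k(o) = o
z = 10 (z = (-5 - 5)/(-5 + 4) = -10/(-1) = -10*(-1) = 10)
(D(z) + 2)*27 = (10 + 2)*27 = 12*27 = 324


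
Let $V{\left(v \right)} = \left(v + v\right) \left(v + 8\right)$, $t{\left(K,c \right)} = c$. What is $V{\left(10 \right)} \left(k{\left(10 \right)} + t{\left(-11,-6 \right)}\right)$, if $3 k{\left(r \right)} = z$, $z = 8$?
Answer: $-1200$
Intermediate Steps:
$V{\left(v \right)} = 2 v \left(8 + v\right)$
$k{\left(r \right)} = \frac{8}{3}$ ($k{\left(r \right)} = \frac{1}{3} \cdot 8 = \frac{8}{3}$)
$V{\left(10 \right)} \left(k{\left(10 \right)} + t{\left(-11,-6 \right)}\right) = 2 \cdot 10 \left(8 + 10\right) \left(\frac{8}{3} - 6\right) = 2 \cdot 10 \cdot 18 \left(- \frac{10}{3}\right) = 360 \left(- \frac{10}{3}\right) = -1200$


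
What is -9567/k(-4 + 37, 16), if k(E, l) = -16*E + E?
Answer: 1063/55 ≈ 19.327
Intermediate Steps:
k(E, l) = -15*E
-9567/k(-4 + 37, 16) = -9567*(-1/(15*(-4 + 37))) = -9567/((-15*33)) = -9567/(-495) = -9567*(-1/495) = 1063/55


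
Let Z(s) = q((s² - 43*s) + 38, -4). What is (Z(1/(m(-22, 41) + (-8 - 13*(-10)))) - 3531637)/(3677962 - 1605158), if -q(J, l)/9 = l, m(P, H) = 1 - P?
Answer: -3531601/2072804 ≈ -1.7038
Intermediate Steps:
q(J, l) = -9*l
Z(s) = 36 (Z(s) = -9*(-4) = 36)
(Z(1/(m(-22, 41) + (-8 - 13*(-10)))) - 3531637)/(3677962 - 1605158) = (36 - 3531637)/(3677962 - 1605158) = -3531601/2072804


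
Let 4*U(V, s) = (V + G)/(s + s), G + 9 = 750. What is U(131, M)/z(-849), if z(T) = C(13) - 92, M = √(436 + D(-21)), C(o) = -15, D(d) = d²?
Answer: -109*√877/93839 ≈ -0.034399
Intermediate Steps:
M = √877 (M = √(436 + (-21)²) = √(436 + 441) = √877 ≈ 29.614)
G = 741 (G = -9 + 750 = 741)
z(T) = -107 (z(T) = -15 - 92 = -107)
U(V, s) = (741 + V)/(8*s) (U(V, s) = ((V + 741)/(s + s))/4 = ((741 + V)/((2*s)))/4 = ((741 + V)*(1/(2*s)))/4 = ((741 + V)/(2*s))/4 = (741 + V)/(8*s))
U(131, M)/z(-849) = ((741 + 131)/(8*(√877)))/(-107) = ((⅛)*(√877/877)*872)*(-1/107) = (109*√877/877)*(-1/107) = -109*√877/93839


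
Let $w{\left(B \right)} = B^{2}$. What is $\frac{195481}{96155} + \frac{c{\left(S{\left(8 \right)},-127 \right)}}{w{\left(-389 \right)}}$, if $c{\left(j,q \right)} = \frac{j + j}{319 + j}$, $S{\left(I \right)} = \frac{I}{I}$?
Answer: $\frac{946572192063}{465608664160} \approx 2.033$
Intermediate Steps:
$S{\left(I \right)} = 1$
$c{\left(j,q \right)} = \frac{2 j}{319 + j}$
$\frac{195481}{96155} + \frac{c{\left(S{\left(8 \right)},-127 \right)}}{w{\left(-389 \right)}} = \frac{195481}{96155} + \frac{2 \cdot 1 \frac{1}{319 + 1}}{\left(-389\right)^{2}} = 195481 \cdot \frac{1}{96155} + \frac{2 \cdot 1 \cdot \frac{1}{320}}{151321} = \frac{195481}{96155} + 2 \cdot 1 \cdot \frac{1}{320} \cdot \frac{1}{151321} = \frac{195481}{96155} + \frac{1}{160} \cdot \frac{1}{151321} = \frac{195481}{96155} + \frac{1}{24211360} = \frac{946572192063}{465608664160}$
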